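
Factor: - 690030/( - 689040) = 2^(-3 )*3^( - 1)*17^1*29^( - 1)*41^1 =697/696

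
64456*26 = 1675856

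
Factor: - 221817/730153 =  - 3^1 * 389^(-1) * 1877^(  -  1 ) *73939^1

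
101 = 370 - 269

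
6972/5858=3486/2929 = 1.19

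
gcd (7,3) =1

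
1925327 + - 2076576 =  - 151249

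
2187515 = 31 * 70565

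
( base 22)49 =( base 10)97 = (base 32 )31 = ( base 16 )61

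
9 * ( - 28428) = - 255852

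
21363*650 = 13885950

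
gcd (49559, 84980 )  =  1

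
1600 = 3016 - 1416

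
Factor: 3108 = 2^2*3^1*7^1*37^1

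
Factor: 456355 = 5^1*107^1 * 853^1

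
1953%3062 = 1953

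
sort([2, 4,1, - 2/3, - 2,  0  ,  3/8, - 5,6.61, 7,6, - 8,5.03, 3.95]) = [ - 8, - 5, - 2, - 2/3,0,3/8, 1, 2,  3.95,4,5.03, 6, 6.61, 7] 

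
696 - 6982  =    -  6286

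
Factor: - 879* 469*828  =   - 2^2*3^3*7^1*23^1*67^1*293^1= - 341343828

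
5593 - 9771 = - 4178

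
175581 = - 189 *( - 929) 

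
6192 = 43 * 144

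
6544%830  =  734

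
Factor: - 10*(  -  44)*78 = 2^4*3^1*5^1*11^1*13^1  =  34320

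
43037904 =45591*944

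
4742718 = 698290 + 4044428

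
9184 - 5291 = 3893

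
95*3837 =364515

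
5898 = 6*983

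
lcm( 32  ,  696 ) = 2784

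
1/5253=1/5253 = 0.00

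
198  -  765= - 567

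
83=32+51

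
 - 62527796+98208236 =35680440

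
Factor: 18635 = 5^1*3727^1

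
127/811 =127/811 = 0.16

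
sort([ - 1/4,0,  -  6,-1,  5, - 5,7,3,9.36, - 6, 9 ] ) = [  -  6, - 6, - 5, - 1, - 1/4,0,3,5 , 7, 9,9.36] 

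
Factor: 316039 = 53^1*67^1 * 89^1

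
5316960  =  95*55968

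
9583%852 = 211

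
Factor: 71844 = 2^2*3^1 * 5987^1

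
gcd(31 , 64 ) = 1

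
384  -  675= - 291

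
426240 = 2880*148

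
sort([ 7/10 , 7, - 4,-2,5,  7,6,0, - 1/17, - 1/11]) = [ - 4,- 2, - 1/11, - 1/17, 0 , 7/10,5, 6 , 7,7 ] 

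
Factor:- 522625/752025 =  - 565/813 = -3^( -1 )*5^1 * 113^1 *271^( - 1) 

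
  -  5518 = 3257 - 8775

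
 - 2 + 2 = 0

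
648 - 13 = 635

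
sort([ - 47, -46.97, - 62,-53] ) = [ - 62,-53, - 47,-46.97 ]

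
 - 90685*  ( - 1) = 90685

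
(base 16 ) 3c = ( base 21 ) 2I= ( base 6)140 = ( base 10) 60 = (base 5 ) 220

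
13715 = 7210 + 6505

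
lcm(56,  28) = 56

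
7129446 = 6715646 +413800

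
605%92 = 53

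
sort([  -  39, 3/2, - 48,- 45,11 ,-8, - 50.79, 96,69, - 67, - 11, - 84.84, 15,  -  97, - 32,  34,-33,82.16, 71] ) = [ - 97, - 84.84, - 67,- 50.79,-48,-45, - 39, - 33, - 32 , - 11, - 8, 3/2 , 11, 15, 34, 69, 71, 82.16, 96 ]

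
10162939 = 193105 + 9969834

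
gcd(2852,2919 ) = 1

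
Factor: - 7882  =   - 2^1 *7^1*563^1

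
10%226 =10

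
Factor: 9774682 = 2^1*29^1*127^1*1327^1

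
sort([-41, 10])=[-41, 10] 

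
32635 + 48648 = 81283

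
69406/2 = 34703 = 34703.00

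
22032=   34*648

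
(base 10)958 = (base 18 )2H4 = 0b1110111110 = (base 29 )141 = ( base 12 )67A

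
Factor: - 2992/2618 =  - 8/7=- 2^3 * 7^ ( - 1)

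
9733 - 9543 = 190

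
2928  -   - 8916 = 11844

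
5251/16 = 328 + 3/16 = 328.19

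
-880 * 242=-212960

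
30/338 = 15/169 = 0.09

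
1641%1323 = 318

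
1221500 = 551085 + 670415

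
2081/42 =49  +  23/42 = 49.55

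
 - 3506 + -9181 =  - 12687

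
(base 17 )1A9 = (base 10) 468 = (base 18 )180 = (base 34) DQ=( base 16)1D4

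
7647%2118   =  1293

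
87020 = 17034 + 69986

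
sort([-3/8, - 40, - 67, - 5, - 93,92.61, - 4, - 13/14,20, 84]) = [ -93, - 67, - 40, - 5, - 4, - 13/14, - 3/8,20, 84,92.61]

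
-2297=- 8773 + 6476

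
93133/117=93133/117 = 796.01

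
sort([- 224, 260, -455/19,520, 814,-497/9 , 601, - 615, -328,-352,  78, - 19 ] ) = [-615,-352, - 328, - 224, - 497/9,  -  455/19, - 19,78 , 260,520 , 601, 814]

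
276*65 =17940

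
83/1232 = 83/1232 = 0.07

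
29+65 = 94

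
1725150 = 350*4929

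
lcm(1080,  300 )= 5400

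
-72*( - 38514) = 2773008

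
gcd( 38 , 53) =1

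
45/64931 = 45/64931 = 0.00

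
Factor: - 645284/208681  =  -2^2*11^( - 1)*61^(-1 ) * 311^( - 1)*353^1 * 457^1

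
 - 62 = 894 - 956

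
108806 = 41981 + 66825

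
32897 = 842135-809238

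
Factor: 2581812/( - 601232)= - 645453/150308= - 2^( - 2)*3^2 * 29^1*53^( -1) * 709^( - 1) *2473^1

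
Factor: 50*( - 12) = -600 = - 2^3*3^1*5^2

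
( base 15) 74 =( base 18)61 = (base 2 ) 1101101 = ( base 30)3j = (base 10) 109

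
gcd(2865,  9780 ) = 15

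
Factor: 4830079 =31^1* 155809^1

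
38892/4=9723 = 9723.00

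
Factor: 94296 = 2^3*3^1*3929^1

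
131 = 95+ 36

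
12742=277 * 46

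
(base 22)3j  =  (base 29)2R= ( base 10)85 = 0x55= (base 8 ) 125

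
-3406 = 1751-5157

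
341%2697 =341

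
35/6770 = 7/1354=0.01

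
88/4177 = 88/4177 = 0.02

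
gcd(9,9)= 9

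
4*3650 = 14600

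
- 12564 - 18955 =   -  31519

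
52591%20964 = 10663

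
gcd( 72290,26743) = 1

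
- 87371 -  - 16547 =-70824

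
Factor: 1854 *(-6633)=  - 12297582=-2^1*3^4 * 11^1 * 67^1*103^1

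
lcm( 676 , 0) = 0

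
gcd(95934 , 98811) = 3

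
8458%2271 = 1645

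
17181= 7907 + 9274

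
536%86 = 20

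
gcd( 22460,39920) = 20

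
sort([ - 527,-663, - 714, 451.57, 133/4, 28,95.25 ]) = [ - 714, - 663, - 527, 28, 133/4,95.25 , 451.57]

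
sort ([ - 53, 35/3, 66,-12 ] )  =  [ - 53, - 12,35/3, 66 ]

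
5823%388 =3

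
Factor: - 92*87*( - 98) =2^3*3^1*7^2*23^1*29^1 = 784392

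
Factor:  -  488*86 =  - 41968  =  - 2^4*43^1*61^1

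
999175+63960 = 1063135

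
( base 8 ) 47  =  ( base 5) 124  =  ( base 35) 14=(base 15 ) 29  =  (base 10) 39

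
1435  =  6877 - 5442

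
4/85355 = 4/85355 = 0.00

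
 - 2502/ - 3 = 834/1 = 834.00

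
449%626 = 449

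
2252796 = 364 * 6189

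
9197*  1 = 9197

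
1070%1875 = 1070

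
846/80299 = 846/80299 =0.01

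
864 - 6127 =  - 5263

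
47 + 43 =90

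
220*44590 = 9809800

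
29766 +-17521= 12245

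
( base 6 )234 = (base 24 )3m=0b1011110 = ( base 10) 94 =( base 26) 3G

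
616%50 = 16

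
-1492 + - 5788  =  -7280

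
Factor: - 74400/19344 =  - 2^1*5^2*13^ (  -  1) = - 50/13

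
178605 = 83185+95420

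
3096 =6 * 516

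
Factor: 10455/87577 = 3^1 *5^1*7^( - 1)*17^1*41^1*12511^ ( - 1)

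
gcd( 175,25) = 25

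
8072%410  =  282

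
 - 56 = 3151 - 3207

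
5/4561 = 5/4561 = 0.00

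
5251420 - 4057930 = 1193490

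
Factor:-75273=-3^1*11^1 *2281^1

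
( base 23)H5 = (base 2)110001100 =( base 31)CO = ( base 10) 396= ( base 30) D6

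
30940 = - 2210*( - 14)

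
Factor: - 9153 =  - 3^4*113^1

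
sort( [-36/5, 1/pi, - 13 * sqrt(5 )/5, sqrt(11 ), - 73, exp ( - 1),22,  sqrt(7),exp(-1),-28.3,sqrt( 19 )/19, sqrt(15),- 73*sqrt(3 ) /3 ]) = [ -73 ,-73*sqrt(3)/3,-28.3,-36/5,  -  13*sqrt( 5)/5,sqrt( 19 ) /19,1/pi,exp( - 1 ),exp( - 1 ),sqrt(7 ), sqrt ( 11 ), sqrt( 15 ), 22]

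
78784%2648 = 1992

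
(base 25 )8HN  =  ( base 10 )5448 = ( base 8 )12510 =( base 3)21110210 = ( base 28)6QG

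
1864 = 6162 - 4298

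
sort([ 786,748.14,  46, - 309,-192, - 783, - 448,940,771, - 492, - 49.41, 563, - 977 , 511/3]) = [-977, - 783,- 492, - 448,-309, - 192, - 49.41, 46,511/3, 563 , 748.14,771, 786, 940]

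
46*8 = 368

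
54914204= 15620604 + 39293600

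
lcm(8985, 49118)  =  736770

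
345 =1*345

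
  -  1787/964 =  - 2+141/964 = - 1.85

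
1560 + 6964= 8524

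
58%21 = 16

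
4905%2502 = 2403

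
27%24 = 3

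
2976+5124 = 8100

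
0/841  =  0 = 0.00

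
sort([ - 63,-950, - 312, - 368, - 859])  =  [ - 950, - 859, - 368, - 312, - 63]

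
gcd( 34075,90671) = 1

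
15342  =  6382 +8960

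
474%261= 213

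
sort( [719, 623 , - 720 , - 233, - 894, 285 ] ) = [ - 894, - 720,-233, 285  ,  623,  719]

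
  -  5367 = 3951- 9318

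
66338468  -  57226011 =9112457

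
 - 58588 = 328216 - 386804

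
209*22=4598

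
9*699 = 6291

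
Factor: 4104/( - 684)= - 6= - 2^1* 3^1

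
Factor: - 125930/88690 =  - 257/181=   - 181^(-1)*257^1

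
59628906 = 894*66699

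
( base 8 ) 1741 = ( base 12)6A9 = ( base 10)993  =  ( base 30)133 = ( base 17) 377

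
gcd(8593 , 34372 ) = 8593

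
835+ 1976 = 2811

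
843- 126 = 717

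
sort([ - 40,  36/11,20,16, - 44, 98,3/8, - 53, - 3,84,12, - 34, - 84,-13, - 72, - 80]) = [ - 84, - 80, - 72, - 53,-44 , - 40, - 34, - 13, - 3,3/8,  36/11,  12, 16,20, 84 , 98]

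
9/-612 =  -1 + 67/68 = - 0.01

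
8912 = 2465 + 6447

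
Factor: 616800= 2^5 *3^1*5^2*257^1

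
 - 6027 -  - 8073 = 2046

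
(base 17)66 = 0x6C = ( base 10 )108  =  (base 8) 154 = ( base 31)3f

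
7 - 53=-46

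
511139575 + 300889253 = 812028828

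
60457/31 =1950+7/31 =1950.23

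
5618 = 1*5618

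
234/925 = 234/925 = 0.25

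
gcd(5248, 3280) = 656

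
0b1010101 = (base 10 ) 85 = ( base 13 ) 67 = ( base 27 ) 34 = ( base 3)10011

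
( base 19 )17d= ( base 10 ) 507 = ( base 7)1323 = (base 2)111111011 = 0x1fb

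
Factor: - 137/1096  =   - 2^( - 3) = - 1/8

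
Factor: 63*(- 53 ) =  - 3^2*7^1 * 53^1=- 3339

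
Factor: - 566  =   - 2^1*283^1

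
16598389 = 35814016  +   - 19215627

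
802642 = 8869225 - 8066583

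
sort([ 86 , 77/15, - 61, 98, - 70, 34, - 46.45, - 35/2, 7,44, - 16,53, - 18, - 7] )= [ - 70, - 61,-46.45, - 18 ,  -  35/2 , - 16 ,  -  7, 77/15, 7,  34, 44, 53, 86, 98 ] 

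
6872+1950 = 8822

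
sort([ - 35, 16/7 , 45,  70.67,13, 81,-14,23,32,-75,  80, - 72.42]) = [ - 75, - 72.42,-35,- 14, 16/7,13, 23,32, 45,70.67,80,81 ]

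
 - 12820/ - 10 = 1282 + 0/1  =  1282.00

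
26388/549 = 2932/61=48.07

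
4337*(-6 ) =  - 26022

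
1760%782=196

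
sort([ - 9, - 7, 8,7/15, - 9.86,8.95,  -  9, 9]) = [ -9.86, - 9  , - 9, - 7,7/15,8,8.95, 9 ] 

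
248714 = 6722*37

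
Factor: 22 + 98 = 120 = 2^3*3^1*5^1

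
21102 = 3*7034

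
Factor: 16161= 3^1*5387^1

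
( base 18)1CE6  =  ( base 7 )41043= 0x26FA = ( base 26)EJK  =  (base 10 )9978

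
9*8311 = 74799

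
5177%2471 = 235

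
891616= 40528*22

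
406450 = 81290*5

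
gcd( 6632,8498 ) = 2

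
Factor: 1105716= 2^2*3^1*92143^1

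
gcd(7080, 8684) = 4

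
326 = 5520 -5194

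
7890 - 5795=2095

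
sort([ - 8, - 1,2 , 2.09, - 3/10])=[ - 8 , - 1, - 3/10,2  ,  2.09 ]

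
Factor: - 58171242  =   - 2^1*3^1  *  47^1 * 206281^1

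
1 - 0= 1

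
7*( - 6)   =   - 42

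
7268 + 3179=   10447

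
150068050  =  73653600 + 76414450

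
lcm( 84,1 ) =84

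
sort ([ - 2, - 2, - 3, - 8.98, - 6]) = [ - 8.98, - 6, - 3, - 2 , - 2 ] 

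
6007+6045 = 12052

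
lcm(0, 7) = 0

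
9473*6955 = 65884715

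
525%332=193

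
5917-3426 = 2491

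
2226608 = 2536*878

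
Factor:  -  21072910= - 2^1*5^1*73^1 * 28867^1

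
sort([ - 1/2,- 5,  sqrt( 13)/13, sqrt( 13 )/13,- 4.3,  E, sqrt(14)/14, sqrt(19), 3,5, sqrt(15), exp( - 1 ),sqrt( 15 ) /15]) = [ - 5,-4.3,-1/2,  sqrt( 15 ) /15,sqrt(14)/14,sqrt( 13)/13,  sqrt( 13)/13  ,  exp( - 1) , E, 3, sqrt( 15 ),  sqrt( 19 ),5]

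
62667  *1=62667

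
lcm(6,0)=0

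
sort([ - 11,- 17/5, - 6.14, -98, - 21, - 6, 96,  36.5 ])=[ - 98, - 21, - 11,-6.14, - 6, - 17/5, 36.5, 96]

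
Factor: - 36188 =  -  2^2 * 83^1 *109^1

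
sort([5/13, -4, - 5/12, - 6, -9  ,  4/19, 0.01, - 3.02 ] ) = [ - 9, - 6,- 4, - 3.02 , - 5/12, 0.01, 4/19, 5/13 ]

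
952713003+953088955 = 1905801958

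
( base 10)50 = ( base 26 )1O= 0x32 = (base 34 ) 1g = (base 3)1212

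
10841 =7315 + 3526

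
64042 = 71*902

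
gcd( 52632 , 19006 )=1462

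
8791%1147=762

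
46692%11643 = 120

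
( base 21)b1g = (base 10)4888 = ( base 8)11430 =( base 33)4G4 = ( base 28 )66g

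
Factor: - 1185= - 3^1*5^1*79^1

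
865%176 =161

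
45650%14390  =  2480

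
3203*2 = 6406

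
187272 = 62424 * 3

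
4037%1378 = 1281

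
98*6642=650916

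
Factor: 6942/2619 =2314/873 =2^1*3^( - 2)*  13^1*89^1*97^( - 1 )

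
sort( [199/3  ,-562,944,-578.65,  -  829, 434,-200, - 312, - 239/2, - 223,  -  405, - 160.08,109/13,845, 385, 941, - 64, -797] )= [ - 829, - 797, - 578.65, - 562 , - 405, - 312, - 223, - 200, - 160.08, - 239/2, - 64, 109/13, 199/3,385,434, 845,941  ,  944]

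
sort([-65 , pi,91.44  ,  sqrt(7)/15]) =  [ - 65 , sqrt (7)/15, pi, 91.44]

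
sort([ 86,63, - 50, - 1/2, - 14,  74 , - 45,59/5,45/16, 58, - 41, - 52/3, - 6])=[ - 50 , - 45, - 41, - 52/3, - 14, - 6, - 1/2,45/16,59/5, 58,63,  74, 86 ]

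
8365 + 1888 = 10253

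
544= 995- 451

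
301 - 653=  -352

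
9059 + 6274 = 15333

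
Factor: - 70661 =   -  19^1*3719^1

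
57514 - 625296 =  - 567782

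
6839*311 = 2126929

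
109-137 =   -  28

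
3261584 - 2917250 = 344334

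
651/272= 651/272 = 2.39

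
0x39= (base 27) 23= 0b111001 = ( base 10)57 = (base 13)45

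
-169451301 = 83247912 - 252699213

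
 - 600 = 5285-5885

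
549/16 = 34 +5/16 = 34.31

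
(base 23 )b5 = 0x102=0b100000010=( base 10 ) 258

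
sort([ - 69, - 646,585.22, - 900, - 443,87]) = [ - 900, - 646, - 443, - 69 , 87, 585.22 ] 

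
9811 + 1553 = 11364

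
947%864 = 83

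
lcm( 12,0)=0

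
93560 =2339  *40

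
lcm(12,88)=264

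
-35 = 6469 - 6504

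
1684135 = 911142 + 772993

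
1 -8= -7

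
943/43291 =943/43291 = 0.02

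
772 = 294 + 478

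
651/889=93/127= 0.73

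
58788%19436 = 480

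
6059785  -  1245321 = 4814464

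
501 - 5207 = - 4706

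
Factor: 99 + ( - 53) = 2^1*23^1 = 46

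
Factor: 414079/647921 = 17^( - 1)*547^1 * 757^1*38113^( - 1)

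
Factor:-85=-5^1*17^1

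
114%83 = 31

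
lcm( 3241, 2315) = 16205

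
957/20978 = 957/20978 = 0.05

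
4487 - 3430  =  1057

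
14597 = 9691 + 4906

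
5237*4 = 20948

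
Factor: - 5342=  - 2^1*2671^1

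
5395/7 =770 + 5/7 =770.71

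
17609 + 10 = 17619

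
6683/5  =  6683/5= 1336.60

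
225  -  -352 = 577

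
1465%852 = 613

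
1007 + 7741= 8748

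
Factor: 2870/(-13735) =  - 14/67=- 2^1*7^1*67^( - 1 ) 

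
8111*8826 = 71587686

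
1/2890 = 1/2890 = 0.00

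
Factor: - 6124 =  - 2^2*1531^1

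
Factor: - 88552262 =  - 2^1 *44276131^1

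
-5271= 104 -5375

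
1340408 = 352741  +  987667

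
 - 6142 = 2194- 8336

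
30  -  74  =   -44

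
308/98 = 3 + 1/7 = 3.14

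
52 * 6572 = 341744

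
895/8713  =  895/8713 = 0.10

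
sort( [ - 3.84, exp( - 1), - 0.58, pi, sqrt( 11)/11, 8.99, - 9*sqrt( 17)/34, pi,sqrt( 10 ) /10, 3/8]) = [ - 3.84 , - 9*sqrt(17)/34, - 0.58, sqrt( 11) /11, sqrt ( 10)/10, exp( - 1), 3/8,pi, pi, 8.99 ]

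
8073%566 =149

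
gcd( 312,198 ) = 6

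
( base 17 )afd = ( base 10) 3158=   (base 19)8e4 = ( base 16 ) C56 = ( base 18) 9d8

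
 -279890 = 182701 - 462591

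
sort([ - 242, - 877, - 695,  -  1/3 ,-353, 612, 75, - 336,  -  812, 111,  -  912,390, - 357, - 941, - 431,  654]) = [-941,-912, - 877,-812, -695 ,-431 , - 357,-353, - 336, - 242, - 1/3,75,111,390  ,  612,  654]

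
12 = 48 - 36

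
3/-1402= - 3/1402= - 0.00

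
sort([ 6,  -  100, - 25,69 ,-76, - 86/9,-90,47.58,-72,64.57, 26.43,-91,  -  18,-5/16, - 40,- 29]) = [-100,-91, -90, - 76, - 72,-40,  -  29, - 25,-18,- 86/9, - 5/16, 6, 26.43, 47.58, 64.57,69 ]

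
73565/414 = 73565/414 = 177.69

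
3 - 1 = 2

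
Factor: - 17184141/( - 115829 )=3^2*7^( - 1)*13^1*193^1*761^1*16547^( - 1)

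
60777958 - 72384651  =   - 11606693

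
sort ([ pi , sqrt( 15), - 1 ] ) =[ - 1,pi , sqrt (15)]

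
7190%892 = 54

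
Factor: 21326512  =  2^4*19^1*31^2*73^1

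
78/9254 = 39/4627 = 0.01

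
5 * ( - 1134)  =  -5670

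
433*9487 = 4107871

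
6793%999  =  799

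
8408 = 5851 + 2557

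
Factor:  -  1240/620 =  - 2^1=- 2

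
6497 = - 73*( - 89 )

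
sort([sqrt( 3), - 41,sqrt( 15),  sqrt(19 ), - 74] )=[-74,-41 , sqrt( 3), sqrt ( 15), sqrt( 19 )]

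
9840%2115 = 1380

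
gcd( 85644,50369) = 1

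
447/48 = 149/16  =  9.31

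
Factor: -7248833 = -7248833^1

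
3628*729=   2644812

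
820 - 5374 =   -  4554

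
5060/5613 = 5060/5613= 0.90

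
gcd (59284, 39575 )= 1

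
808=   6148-5340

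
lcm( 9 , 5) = 45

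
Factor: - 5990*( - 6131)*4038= 2^2*3^1*5^1*599^1*673^1 * 6131^1  =  148294298220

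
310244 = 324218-13974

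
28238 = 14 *2017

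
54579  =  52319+2260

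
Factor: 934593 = 3^1*11^1*127^1*223^1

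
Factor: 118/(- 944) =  - 2^( - 3 )= - 1/8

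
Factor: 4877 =4877^1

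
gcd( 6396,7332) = 156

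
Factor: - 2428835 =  - 5^1 * 151^1 *3217^1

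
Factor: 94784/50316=2^4*3^(-1 )*7^( - 1 )  *  599^( - 1 )*1481^1 = 23696/12579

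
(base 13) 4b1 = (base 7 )2251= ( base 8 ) 1464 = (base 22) 1f6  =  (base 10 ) 820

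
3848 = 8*481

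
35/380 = 7/76 = 0.09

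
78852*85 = 6702420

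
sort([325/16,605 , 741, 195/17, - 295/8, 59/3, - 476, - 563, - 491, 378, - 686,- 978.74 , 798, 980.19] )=[ - 978.74, - 686, - 563, - 491, - 476, - 295/8,195/17, 59/3, 325/16,378, 605, 741, 798,980.19]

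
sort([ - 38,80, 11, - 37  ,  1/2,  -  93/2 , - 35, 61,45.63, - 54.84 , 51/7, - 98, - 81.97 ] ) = [ - 98, - 81.97 ,  -  54.84,  -  93/2, - 38, - 37, - 35,1/2,  51/7, 11, 45.63, 61, 80 ] 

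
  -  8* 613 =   -  4904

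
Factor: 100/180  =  3^( - 2)*5^1= 5/9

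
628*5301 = 3329028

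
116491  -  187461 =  -70970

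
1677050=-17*( - 98650)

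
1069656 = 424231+645425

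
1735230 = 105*16526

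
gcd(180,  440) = 20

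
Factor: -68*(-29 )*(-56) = -110432= -2^5*7^1*17^1 *29^1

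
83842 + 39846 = 123688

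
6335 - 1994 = 4341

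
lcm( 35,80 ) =560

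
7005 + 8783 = 15788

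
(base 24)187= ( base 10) 775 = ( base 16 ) 307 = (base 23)1AG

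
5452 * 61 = 332572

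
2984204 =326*9154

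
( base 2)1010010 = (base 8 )122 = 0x52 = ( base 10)82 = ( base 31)2K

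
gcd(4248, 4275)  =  9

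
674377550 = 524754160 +149623390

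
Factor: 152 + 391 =543 = 3^1*181^1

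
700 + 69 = 769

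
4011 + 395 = 4406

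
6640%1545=460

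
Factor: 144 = 2^4*3^2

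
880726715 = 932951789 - 52225074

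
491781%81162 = 4809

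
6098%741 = 170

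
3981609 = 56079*71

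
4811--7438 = 12249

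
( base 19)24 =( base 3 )1120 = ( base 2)101010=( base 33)19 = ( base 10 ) 42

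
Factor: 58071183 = 3^1*19357061^1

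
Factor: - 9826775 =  - 5^2 * 7^1*233^1*241^1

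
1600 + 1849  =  3449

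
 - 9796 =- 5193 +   -  4603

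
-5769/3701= - 5769/3701 = - 1.56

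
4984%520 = 304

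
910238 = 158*5761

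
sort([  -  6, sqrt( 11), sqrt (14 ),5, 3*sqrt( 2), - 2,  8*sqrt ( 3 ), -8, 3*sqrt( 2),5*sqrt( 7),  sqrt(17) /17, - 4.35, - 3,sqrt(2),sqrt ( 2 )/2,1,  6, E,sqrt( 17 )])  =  [  -  8, - 6, - 4.35, - 3, - 2, sqrt( 17)/17, sqrt(2)/2,1 , sqrt(2),E , sqrt( 11),  sqrt(14),sqrt (17), 3 * sqrt(2), 3*sqrt(2), 5,6,  5*sqrt(7), 8 *sqrt(3)]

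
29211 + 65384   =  94595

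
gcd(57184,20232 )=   8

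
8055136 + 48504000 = 56559136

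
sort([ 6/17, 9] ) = [ 6/17,9]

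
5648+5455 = 11103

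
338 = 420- 82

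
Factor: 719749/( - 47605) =-5^ ( - 1 )*9521^(-1 )*719749^1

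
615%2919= 615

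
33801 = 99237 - 65436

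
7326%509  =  200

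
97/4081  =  97/4081 = 0.02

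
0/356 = 0 = 0.00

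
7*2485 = 17395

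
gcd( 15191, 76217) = 1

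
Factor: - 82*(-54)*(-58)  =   - 2^3*3^3 * 29^1*41^1 = -  256824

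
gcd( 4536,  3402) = 1134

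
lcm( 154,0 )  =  0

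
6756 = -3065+9821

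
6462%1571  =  178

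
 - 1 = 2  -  3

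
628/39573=628/39573  =  0.02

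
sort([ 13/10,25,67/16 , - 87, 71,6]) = [ - 87,13/10,  67/16,6,25,  71]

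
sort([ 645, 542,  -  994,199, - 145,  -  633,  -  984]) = [ - 994, - 984, - 633 ,  -  145,  199,  542,645 ]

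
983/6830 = 983/6830 = 0.14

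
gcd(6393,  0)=6393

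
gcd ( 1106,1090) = 2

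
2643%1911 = 732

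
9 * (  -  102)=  - 918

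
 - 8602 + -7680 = -16282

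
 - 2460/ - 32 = 76 + 7/8 = 76.88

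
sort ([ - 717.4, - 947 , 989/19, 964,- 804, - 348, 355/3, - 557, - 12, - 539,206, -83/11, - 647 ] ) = [-947 ,-804, - 717.4, - 647, - 557, - 539,-348, - 12,-83/11, 989/19,355/3,  206,  964]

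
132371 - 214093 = - 81722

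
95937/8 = 11992 + 1/8 = 11992.12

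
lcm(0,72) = 0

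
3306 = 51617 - 48311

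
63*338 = 21294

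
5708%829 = 734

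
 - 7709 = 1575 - 9284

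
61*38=2318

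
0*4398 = 0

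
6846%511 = 203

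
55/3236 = 55/3236 = 0.02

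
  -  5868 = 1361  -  7229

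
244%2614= 244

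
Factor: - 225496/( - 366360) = 397/645=3^ ( - 1)*5^(-1)*43^ ( - 1)* 397^1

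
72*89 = 6408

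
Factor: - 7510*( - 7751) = 58210010  =  2^1 * 5^1*23^1*337^1*751^1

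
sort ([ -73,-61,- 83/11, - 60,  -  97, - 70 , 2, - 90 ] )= [ - 97,- 90,-73,-70, - 61, - 60, - 83/11,2 ] 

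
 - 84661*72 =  - 6095592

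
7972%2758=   2456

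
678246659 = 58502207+619744452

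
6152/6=3076/3 = 1025.33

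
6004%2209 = 1586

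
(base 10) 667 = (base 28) nn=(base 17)254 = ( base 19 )1G2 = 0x29B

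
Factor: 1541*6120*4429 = 41769544680 = 2^3*3^2*5^1*17^1 * 23^1*43^1 *67^1*103^1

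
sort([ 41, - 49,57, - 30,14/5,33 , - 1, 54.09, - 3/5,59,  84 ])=[ - 49, - 30, - 1, - 3/5,14/5 , 33,41, 54.09, 57,59, 84]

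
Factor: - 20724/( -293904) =11/156= 2^( - 2) * 3^( - 1 )*11^1*13^(  -  1)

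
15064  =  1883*8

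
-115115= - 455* 253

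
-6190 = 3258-9448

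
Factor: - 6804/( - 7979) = 2^2*3^5*7^1*79^(- 1)*101^( - 1 )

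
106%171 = 106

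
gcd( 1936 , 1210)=242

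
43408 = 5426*8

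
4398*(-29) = -127542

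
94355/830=18871/166 = 113.68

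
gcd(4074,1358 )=1358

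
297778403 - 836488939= - 538710536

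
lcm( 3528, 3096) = 151704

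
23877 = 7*3411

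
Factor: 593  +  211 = 804 = 2^2*3^1*67^1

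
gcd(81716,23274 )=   2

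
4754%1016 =690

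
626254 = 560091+66163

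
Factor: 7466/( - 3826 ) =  - 1913^( - 1)*3733^1= - 3733/1913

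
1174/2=587 = 587.00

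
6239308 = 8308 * 751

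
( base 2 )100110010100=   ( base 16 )994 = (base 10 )2452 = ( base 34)244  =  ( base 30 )2LM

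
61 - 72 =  - 11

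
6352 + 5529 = 11881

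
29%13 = 3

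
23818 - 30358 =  - 6540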